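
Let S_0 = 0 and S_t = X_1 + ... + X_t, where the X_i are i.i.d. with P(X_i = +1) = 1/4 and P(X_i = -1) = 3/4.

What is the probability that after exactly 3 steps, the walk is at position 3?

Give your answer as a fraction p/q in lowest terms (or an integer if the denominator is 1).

Answer: 1/64

Derivation:
To reach position 3 after 3 steps: need 3 steps of +1 and 0 steps of -1.
Number of such sequences: C(3,3) = 1
Each has probability (1/4)^3 · (3/4)^0 = 1/64
P = 1 · 1/64 = 1/64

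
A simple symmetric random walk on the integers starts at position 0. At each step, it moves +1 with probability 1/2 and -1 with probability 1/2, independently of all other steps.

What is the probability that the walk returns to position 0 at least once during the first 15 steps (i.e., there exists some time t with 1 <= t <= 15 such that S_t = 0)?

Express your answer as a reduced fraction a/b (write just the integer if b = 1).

Answer: 1619/2048

Derivation:
Count via complement. Let g(t,s) = #length-t paths at position s with S_1..S_t all ≠ 0.
g(t,s) = g(t-1,s-1) + g(t-1,s+1) for s ≠ 0; g(t,0) = 0.
t=0: g(0,0)=1
t=1: g(1,-1)=1 g(1,1)=1
t=2: g(2,-2)=1 g(2,2)=1
t=3: g(3,-3)=1 g(3,-1)=1 g(3,1)=1 g(3,3)=1
t=4: g(4,-4)=1 g(4,-2)=2 g(4,2)=2 g(4,4)=1
t=5: g(5,-5)=1 g(5,-3)=3 g(5,-1)=2 g(5,1)=2 g(5,3)=3 g(5,5)=1
t=6: g(6,-6)=1 g(6,-4)=4 g(6,-2)=5 g(6,2)=5 g(6,4)=4 g(6,6)=1
t=7: g(7,-7)=1 g(7,-5)=5 g(7,-3)=9 g(7,-1)=5 g(7,1)=5 g(7,3)=9 g(7,5)=5 g(7,7)=1
t=8: g(8,-8)=1 g(8,-6)=6 g(8,-4)=14 g(8,-2)=14 g(8,2)=14 g(8,4)=14 g(8,6)=6 g(8,8)=1
t=9: g(9,-9)=1 g(9,-7)=7 g(9,-5)=20 g(9,-3)=28 g(9,-1)=14 g(9,1)=14 g(9,3)=28 g(9,5)=20 g(9,7)=7 g(9,9)=1
t=10: g(10,-10)=1 g(10,-8)=8 g(10,-6)=27 g(10,-4)=48 g(10,-2)=42 g(10,2)=42 g(10,4)=48 g(10,6)=27 g(10,8)=8 g(10,10)=1
t=11: g(11,-11)=1 g(11,-9)=9 g(11,-7)=35 g(11,-5)=75 g(11,-3)=90 g(11,-1)=42 g(11,1)=42 g(11,3)=90 g(11,5)=75 g(11,7)=35 g(11,9)=9 g(11,11)=1
t=12: g(12,-12)=1 g(12,-10)=10 g(12,-8)=44 g(12,-6)=110 g(12,-4)=165 g(12,-2)=132 g(12,2)=132 g(12,4)=165 g(12,6)=110 g(12,8)=44 g(12,10)=10 g(12,12)=1
t=13: g(13,-13)=1 g(13,-11)=11 g(13,-9)=54 g(13,-7)=154 g(13,-5)=275 g(13,-3)=297 g(13,-1)=132 g(13,1)=132 g(13,3)=297 g(13,5)=275 g(13,7)=154 g(13,9)=54 g(13,11)=11 g(13,13)=1
t=14: g(14,-14)=1 g(14,-12)=12 g(14,-10)=65 g(14,-8)=208 g(14,-6)=429 g(14,-4)=572 g(14,-2)=429 g(14,2)=429 g(14,4)=572 g(14,6)=429 g(14,8)=208 g(14,10)=65 g(14,12)=12 g(14,14)=1
t=15: g(15,-15)=1 g(15,-13)=13 g(15,-11)=77 g(15,-9)=273 g(15,-7)=637 g(15,-5)=1001 g(15,-3)=1001 g(15,-1)=429 g(15,1)=429 g(15,3)=1001 g(15,5)=1001 g(15,7)=637 g(15,9)=273 g(15,11)=77 g(15,13)=13 g(15,15)=1
Paths never hitting 0: Σ_s g(15,s) = 6864
Paths hitting 0: 2^15 - 6864 = 25904
P = 25904/32768 = 1619/2048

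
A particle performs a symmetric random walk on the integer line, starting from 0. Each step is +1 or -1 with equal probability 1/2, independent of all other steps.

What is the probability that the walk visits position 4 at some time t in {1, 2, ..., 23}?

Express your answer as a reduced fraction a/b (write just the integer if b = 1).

Count via complement. Let g(t,s) = #length-t paths at position s with S_1..S_t all ≠ 4.
g(t,s) = g(t-1,s-1) + g(t-1,s+1) for s ≠ 4; g(t,4) = 0.
t=0: g(0,0)=1
t=1: g(1,-1)=1 g(1,1)=1
t=2: g(2,-2)=1 g(2,0)=2 g(2,2)=1
t=3: g(3,-3)=1 g(3,-1)=3 g(3,1)=3 g(3,3)=1
t=4: g(4,-4)=1 g(4,-2)=4 g(4,0)=6 g(4,2)=4
t=5: g(5,-5)=1 g(5,-3)=5 g(5,-1)=10 g(5,1)=10 g(5,3)=4
t=6: g(6,-6)=1 g(6,-4)=6 g(6,-2)=15 g(6,0)=20 g(6,2)=14
t=7: g(7,-7)=1 g(7,-5)=7 g(7,-3)=21 g(7,-1)=35 g(7,1)=34 g(7,3)=14
t=8: g(8,-8)=1 g(8,-6)=8 g(8,-4)=28 g(8,-2)=56 g(8,0)=69 g(8,2)=48
t=9: g(9,-9)=1 g(9,-7)=9 g(9,-5)=36 g(9,-3)=84 g(9,-1)=125 g(9,1)=117 g(9,3)=48
t=10: g(10,-10)=1 g(10,-8)=10 g(10,-6)=45 g(10,-4)=120 g(10,-2)=209 g(10,0)=242 g(10,2)=165
t=11: g(11,-11)=1 g(11,-9)=11 g(11,-7)=55 g(11,-5)=165 g(11,-3)=329 g(11,-1)=451 g(11,1)=407 g(11,3)=165
t=12: g(12,-12)=1 g(12,-10)=12 g(12,-8)=66 g(12,-6)=220 g(12,-4)=494 g(12,-2)=780 g(12,0)=858 g(12,2)=572
t=13: g(13,-13)=1 g(13,-11)=13 g(13,-9)=78 g(13,-7)=286 g(13,-5)=714 g(13,-3)=1274 g(13,-1)=1638 g(13,1)=1430 g(13,3)=572
t=14: g(14,-14)=1 g(14,-12)=14 g(14,-10)=91 g(14,-8)=364 g(14,-6)=1000 g(14,-4)=1988 g(14,-2)=2912 g(14,0)=3068 g(14,2)=2002
t=15: g(15,-15)=1 g(15,-13)=15 g(15,-11)=105 g(15,-9)=455 g(15,-7)=1364 g(15,-5)=2988 g(15,-3)=4900 g(15,-1)=5980 g(15,1)=5070 g(15,3)=2002
t=16: g(16,-16)=1 g(16,-14)=16 g(16,-12)=120 g(16,-10)=560 g(16,-8)=1819 g(16,-6)=4352 g(16,-4)=7888 g(16,-2)=10880 g(16,0)=11050 g(16,2)=7072
t=17: g(17,-17)=1 g(17,-15)=17 g(17,-13)=136 g(17,-11)=680 g(17,-9)=2379 g(17,-7)=6171 g(17,-5)=12240 g(17,-3)=18768 g(17,-1)=21930 g(17,1)=18122 g(17,3)=7072
t=18: g(18,-18)=1 g(18,-16)=18 g(18,-14)=153 g(18,-12)=816 g(18,-10)=3059 g(18,-8)=8550 g(18,-6)=18411 g(18,-4)=31008 g(18,-2)=40698 g(18,0)=40052 g(18,2)=25194
t=19: g(19,-19)=1 g(19,-17)=19 g(19,-15)=171 g(19,-13)=969 g(19,-11)=3875 g(19,-9)=11609 g(19,-7)=26961 g(19,-5)=49419 g(19,-3)=71706 g(19,-1)=80750 g(19,1)=65246 g(19,3)=25194
t=20: g(20,-20)=1 g(20,-18)=20 g(20,-16)=190 g(20,-14)=1140 g(20,-12)=4844 g(20,-10)=15484 g(20,-8)=38570 g(20,-6)=76380 g(20,-4)=121125 g(20,-2)=152456 g(20,0)=145996 g(20,2)=90440
t=21: g(21,-21)=1 g(21,-19)=21 g(21,-17)=210 g(21,-15)=1330 g(21,-13)=5984 g(21,-11)=20328 g(21,-9)=54054 g(21,-7)=114950 g(21,-5)=197505 g(21,-3)=273581 g(21,-1)=298452 g(21,1)=236436 g(21,3)=90440
t=22: g(22,-22)=1 g(22,-20)=22 g(22,-18)=231 g(22,-16)=1540 g(22,-14)=7314 g(22,-12)=26312 g(22,-10)=74382 g(22,-8)=169004 g(22,-6)=312455 g(22,-4)=471086 g(22,-2)=572033 g(22,0)=534888 g(22,2)=326876
t=23: g(23,-23)=1 g(23,-21)=23 g(23,-19)=253 g(23,-17)=1771 g(23,-15)=8854 g(23,-13)=33626 g(23,-11)=100694 g(23,-9)=243386 g(23,-7)=481459 g(23,-5)=783541 g(23,-3)=1043119 g(23,-1)=1106921 g(23,1)=861764 g(23,3)=326876
Paths never hitting 4: Σ_s g(23,s) = 4992288
Paths hitting 4: 2^23 - 4992288 = 3396320
P = 3396320/8388608 = 106135/262144

Answer: 106135/262144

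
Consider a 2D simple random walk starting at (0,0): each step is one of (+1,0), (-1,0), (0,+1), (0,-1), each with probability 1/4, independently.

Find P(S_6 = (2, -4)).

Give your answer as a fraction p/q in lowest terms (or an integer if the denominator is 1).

Answer: 15/4096

Derivation:
Let h be the number of horizontal steps (so 6-h are vertical). To end at (2,-4) need (h+2)/2 right-steps and ((6-h)-4)/2 up-steps.
Sum over h with 2 ≤ h ≤ 2, h ≡ 0 (mod 2), 6-h ≡ 0 (mod 2):
h=2: C(6,2)·C(2,2)·C(4,0) = 15·1·1 = 15
Total favorable: 15
Total paths: 4^6 = 4096
P = 15/4096 = 15/4096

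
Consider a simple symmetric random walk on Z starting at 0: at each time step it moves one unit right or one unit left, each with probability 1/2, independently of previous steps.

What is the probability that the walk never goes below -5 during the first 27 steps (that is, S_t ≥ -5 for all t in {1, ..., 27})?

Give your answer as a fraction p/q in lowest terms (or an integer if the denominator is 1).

Let f(t,s) = #length-t paths at position s with S_1..S_t all ≥ -5.
f(t,s) = f(t-1,s-1) + f(t-1,s+1) for s ≥ -5; f(t,s) = 0 for s < -5.
t=0: f(0,0)=1
t=1: f(1,-1)=1 f(1,1)=1
t=2: f(2,-2)=1 f(2,0)=2 f(2,2)=1
t=3: f(3,-3)=1 f(3,-1)=3 f(3,1)=3 f(3,3)=1
t=4: f(4,-4)=1 f(4,-2)=4 f(4,0)=6 f(4,2)=4 f(4,4)=1
t=5: f(5,-5)=1 f(5,-3)=5 f(5,-1)=10 f(5,1)=10 f(5,3)=5 f(5,5)=1
t=6: f(6,-4)=6 f(6,-2)=15 f(6,0)=20 f(6,2)=15 f(6,4)=6 f(6,6)=1
t=7: f(7,-5)=6 f(7,-3)=21 f(7,-1)=35 f(7,1)=35 f(7,3)=21 f(7,5)=7 f(7,7)=1
t=8: f(8,-4)=27 f(8,-2)=56 f(8,0)=70 f(8,2)=56 f(8,4)=28 f(8,6)=8 f(8,8)=1
t=9: f(9,-5)=27 f(9,-3)=83 f(9,-1)=126 f(9,1)=126 f(9,3)=84 f(9,5)=36 f(9,7)=9 f(9,9)=1
t=10: f(10,-4)=110 f(10,-2)=209 f(10,0)=252 f(10,2)=210 f(10,4)=120 f(10,6)=45 f(10,8)=10 f(10,10)=1
t=11: f(11,-5)=110 f(11,-3)=319 f(11,-1)=461 f(11,1)=462 f(11,3)=330 f(11,5)=165 f(11,7)=55 f(11,9)=11 f(11,11)=1
t=12: f(12,-4)=429 f(12,-2)=780 f(12,0)=923 f(12,2)=792 f(12,4)=495 f(12,6)=220 f(12,8)=66 f(12,10)=12 f(12,12)=1
t=13: f(13,-5)=429 f(13,-3)=1209 f(13,-1)=1703 f(13,1)=1715 f(13,3)=1287 f(13,5)=715 f(13,7)=286 f(13,9)=78 f(13,11)=13 f(13,13)=1
t=14: f(14,-4)=1638 f(14,-2)=2912 f(14,0)=3418 f(14,2)=3002 f(14,4)=2002 f(14,6)=1001 f(14,8)=364 f(14,10)=91 f(14,12)=14 f(14,14)=1
t=15: f(15,-5)=1638 f(15,-3)=4550 f(15,-1)=6330 f(15,1)=6420 f(15,3)=5004 f(15,5)=3003 f(15,7)=1365 f(15,9)=455 f(15,11)=105 f(15,13)=15 f(15,15)=1
t=16: f(16,-4)=6188 f(16,-2)=10880 f(16,0)=12750 f(16,2)=11424 f(16,4)=8007 f(16,6)=4368 f(16,8)=1820 f(16,10)=560 f(16,12)=120 f(16,14)=16 f(16,16)=1
t=17: f(17,-5)=6188 f(17,-3)=17068 f(17,-1)=23630 f(17,1)=24174 f(17,3)=19431 f(17,5)=12375 f(17,7)=6188 f(17,9)=2380 f(17,11)=680 f(17,13)=136 f(17,15)=17 f(17,17)=1
t=18: f(18,-4)=23256 f(18,-2)=40698 f(18,0)=47804 f(18,2)=43605 f(18,4)=31806 f(18,6)=18563 f(18,8)=8568 f(18,10)=3060 f(18,12)=816 f(18,14)=153 f(18,16)=18 f(18,18)=1
t=19: f(19,-5)=23256 f(19,-3)=63954 f(19,-1)=88502 f(19,1)=91409 f(19,3)=75411 f(19,5)=50369 f(19,7)=27131 f(19,9)=11628 f(19,11)=3876 f(19,13)=969 f(19,15)=171 f(19,17)=19 f(19,19)=1
t=20: f(20,-4)=87210 f(20,-2)=152456 f(20,0)=179911 f(20,2)=166820 f(20,4)=125780 f(20,6)=77500 f(20,8)=38759 f(20,10)=15504 f(20,12)=4845 f(20,14)=1140 f(20,16)=190 f(20,18)=20 f(20,20)=1
t=21: f(21,-5)=87210 f(21,-3)=239666 f(21,-1)=332367 f(21,1)=346731 f(21,3)=292600 f(21,5)=203280 f(21,7)=116259 f(21,9)=54263 f(21,11)=20349 f(21,13)=5985 f(21,15)=1330 f(21,17)=210 f(21,19)=21 f(21,21)=1
t=22: f(22,-4)=326876 f(22,-2)=572033 f(22,0)=679098 f(22,2)=639331 f(22,4)=495880 f(22,6)=319539 f(22,8)=170522 f(22,10)=74612 f(22,12)=26334 f(22,14)=7315 f(22,16)=1540 f(22,18)=231 f(22,20)=22 f(22,22)=1
t=23: f(23,-5)=326876 f(23,-3)=898909 f(23,-1)=1251131 f(23,1)=1318429 f(23,3)=1135211 f(23,5)=815419 f(23,7)=490061 f(23,9)=245134 f(23,11)=100946 f(23,13)=33649 f(23,15)=8855 f(23,17)=1771 f(23,19)=253 f(23,21)=23 f(23,23)=1
t=24: f(24,-4)=1225785 f(24,-2)=2150040 f(24,0)=2569560 f(24,2)=2453640 f(24,4)=1950630 f(24,6)=1305480 f(24,8)=735195 f(24,10)=346080 f(24,12)=134595 f(24,14)=42504 f(24,16)=10626 f(24,18)=2024 f(24,20)=276 f(24,22)=24 f(24,24)=1
t=25: f(25,-5)=1225785 f(25,-3)=3375825 f(25,-1)=4719600 f(25,1)=5023200 f(25,3)=4404270 f(25,5)=3256110 f(25,7)=2040675 f(25,9)=1081275 f(25,11)=480675 f(25,13)=177099 f(25,15)=53130 f(25,17)=12650 f(25,19)=2300 f(25,21)=300 f(25,23)=25 f(25,25)=1
t=26: f(26,-4)=4601610 f(26,-2)=8095425 f(26,0)=9742800 f(26,2)=9427470 f(26,4)=7660380 f(26,6)=5296785 f(26,8)=3121950 f(26,10)=1561950 f(26,12)=657774 f(26,14)=230229 f(26,16)=65780 f(26,18)=14950 f(26,20)=2600 f(26,22)=325 f(26,24)=26 f(26,26)=1
t=27: f(27,-5)=4601610 f(27,-3)=12697035 f(27,-1)=17838225 f(27,1)=19170270 f(27,3)=17087850 f(27,5)=12957165 f(27,7)=8418735 f(27,9)=4683900 f(27,11)=2219724 f(27,13)=888003 f(27,15)=296009 f(27,17)=80730 f(27,19)=17550 f(27,21)=2925 f(27,23)=351 f(27,25)=27 f(27,27)=1
Σ_s f(27,s) = 100960110
P = 100960110/134217728 = 50480055/67108864

Answer: 50480055/67108864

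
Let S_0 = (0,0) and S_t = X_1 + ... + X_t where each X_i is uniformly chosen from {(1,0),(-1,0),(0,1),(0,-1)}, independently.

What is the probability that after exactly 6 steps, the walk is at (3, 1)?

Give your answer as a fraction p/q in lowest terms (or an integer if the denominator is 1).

Let h be the number of horizontal steps (so 6-h are vertical). To end at (3,1) need (h+3)/2 right-steps and ((6-h)+1)/2 up-steps.
Sum over h with 3 ≤ h ≤ 5, h ≡ 1 (mod 2), 6-h ≡ 1 (mod 2):
h=3: C(6,3)·C(3,3)·C(3,2) = 20·1·3 = 60
h=5: C(6,5)·C(5,4)·C(1,1) = 6·5·1 = 30
Total favorable: 90
Total paths: 4^6 = 4096
P = 90/4096 = 45/2048

Answer: 45/2048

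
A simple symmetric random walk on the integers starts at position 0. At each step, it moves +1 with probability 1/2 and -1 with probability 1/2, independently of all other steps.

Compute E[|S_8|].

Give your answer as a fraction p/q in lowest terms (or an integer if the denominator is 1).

Answer: 35/16

Derivation:
S_8 takes values m ≡ 0 (mod 2) with |m| ≤ 8; P(S_8=m) = C(8,(8+m)/2)/2^8.
Total paths: 2^8 = 256
Distribution: P(S=-8)=1/256, P(S=-6)=8/256, P(S=-4)=28/256, P(S=-2)=56/256, P(S=0)=70/256, P(S=2)=56/256, P(S=4)=28/256, P(S=6)=8/256, P(S=8)=1/256
E[|S_8|] = Σ_m |m|·P(S_8=m) = 560/256 = 35/16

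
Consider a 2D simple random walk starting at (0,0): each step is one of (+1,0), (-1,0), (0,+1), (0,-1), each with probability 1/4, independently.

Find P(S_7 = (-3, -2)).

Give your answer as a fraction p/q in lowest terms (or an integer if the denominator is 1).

Let h be the number of horizontal steps (so 7-h are vertical). To end at (-3,-2) need (h-3)/2 right-steps and ((7-h)-2)/2 up-steps.
Sum over h with 3 ≤ h ≤ 5, h ≡ 1 (mod 2), 7-h ≡ 0 (mod 2):
h=3: C(7,3)·C(3,0)·C(4,1) = 35·1·4 = 140
h=5: C(7,5)·C(5,1)·C(2,0) = 21·5·1 = 105
Total favorable: 245
Total paths: 4^7 = 16384
P = 245/16384 = 245/16384

Answer: 245/16384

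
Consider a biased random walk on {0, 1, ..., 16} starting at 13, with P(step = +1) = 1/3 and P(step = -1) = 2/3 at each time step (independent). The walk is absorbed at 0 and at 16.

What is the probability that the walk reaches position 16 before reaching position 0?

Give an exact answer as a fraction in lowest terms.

Biased walk: p = 1/3, q = 2/3, r = q/p = 2
Gambler's ruin: P(hit 16 before 0 | start at 13) = (1 - r^a)/(1 - r^N)
r^13 = 8192; r^16 = 65536
P = (1 - 8192) / (1 - 65536) = -8191 / -65535 = 8191/65535

Answer: 8191/65535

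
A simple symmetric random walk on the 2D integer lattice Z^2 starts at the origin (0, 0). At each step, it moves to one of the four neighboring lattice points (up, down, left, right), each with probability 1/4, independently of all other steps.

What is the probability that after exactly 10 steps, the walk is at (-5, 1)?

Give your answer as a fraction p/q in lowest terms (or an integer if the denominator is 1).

Let h be the number of horizontal steps (so 10-h are vertical). To end at (-5,1) need (h-5)/2 right-steps and ((10-h)+1)/2 up-steps.
Sum over h with 5 ≤ h ≤ 9, h ≡ 1 (mod 2), 10-h ≡ 1 (mod 2):
h=5: C(10,5)·C(5,0)·C(5,3) = 252·1·10 = 2520
h=7: C(10,7)·C(7,1)·C(3,2) = 120·7·3 = 2520
h=9: C(10,9)·C(9,2)·C(1,1) = 10·36·1 = 360
Total favorable: 5400
Total paths: 4^10 = 1048576
P = 5400/1048576 = 675/131072

Answer: 675/131072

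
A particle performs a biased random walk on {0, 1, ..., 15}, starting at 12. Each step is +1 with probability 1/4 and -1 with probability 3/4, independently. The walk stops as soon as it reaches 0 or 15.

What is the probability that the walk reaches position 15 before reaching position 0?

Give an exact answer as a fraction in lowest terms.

Biased walk: p = 1/4, q = 3/4, r = q/p = 3
Gambler's ruin: P(hit 15 before 0 | start at 12) = (1 - r^a)/(1 - r^N)
r^12 = 531441; r^15 = 14348907
P = (1 - 531441) / (1 - 14348907) = -531440 / -14348906 = 20440/551881

Answer: 20440/551881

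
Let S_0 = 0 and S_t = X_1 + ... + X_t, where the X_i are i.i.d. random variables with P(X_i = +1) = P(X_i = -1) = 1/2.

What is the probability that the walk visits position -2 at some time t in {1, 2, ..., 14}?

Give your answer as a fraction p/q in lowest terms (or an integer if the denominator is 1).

Answer: 9949/16384

Derivation:
Count via complement. Let g(t,s) = #length-t paths at position s with S_1..S_t all ≠ -2.
g(t,s) = g(t-1,s-1) + g(t-1,s+1) for s ≠ -2; g(t,-2) = 0.
t=0: g(0,0)=1
t=1: g(1,-1)=1 g(1,1)=1
t=2: g(2,0)=2 g(2,2)=1
t=3: g(3,-1)=2 g(3,1)=3 g(3,3)=1
t=4: g(4,0)=5 g(4,2)=4 g(4,4)=1
t=5: g(5,-1)=5 g(5,1)=9 g(5,3)=5 g(5,5)=1
t=6: g(6,0)=14 g(6,2)=14 g(6,4)=6 g(6,6)=1
t=7: g(7,-1)=14 g(7,1)=28 g(7,3)=20 g(7,5)=7 g(7,7)=1
t=8: g(8,0)=42 g(8,2)=48 g(8,4)=27 g(8,6)=8 g(8,8)=1
t=9: g(9,-1)=42 g(9,1)=90 g(9,3)=75 g(9,5)=35 g(9,7)=9 g(9,9)=1
t=10: g(10,0)=132 g(10,2)=165 g(10,4)=110 g(10,6)=44 g(10,8)=10 g(10,10)=1
t=11: g(11,-1)=132 g(11,1)=297 g(11,3)=275 g(11,5)=154 g(11,7)=54 g(11,9)=11 g(11,11)=1
t=12: g(12,0)=429 g(12,2)=572 g(12,4)=429 g(12,6)=208 g(12,8)=65 g(12,10)=12 g(12,12)=1
t=13: g(13,-1)=429 g(13,1)=1001 g(13,3)=1001 g(13,5)=637 g(13,7)=273 g(13,9)=77 g(13,11)=13 g(13,13)=1
t=14: g(14,0)=1430 g(14,2)=2002 g(14,4)=1638 g(14,6)=910 g(14,8)=350 g(14,10)=90 g(14,12)=14 g(14,14)=1
Paths never hitting -2: Σ_s g(14,s) = 6435
Paths hitting -2: 2^14 - 6435 = 9949
P = 9949/16384 = 9949/16384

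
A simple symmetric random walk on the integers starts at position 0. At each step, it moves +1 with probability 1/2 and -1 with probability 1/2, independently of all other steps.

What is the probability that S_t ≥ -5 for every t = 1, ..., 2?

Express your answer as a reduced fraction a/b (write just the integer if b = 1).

Let f(t,s) = #length-t paths at position s with S_1..S_t all ≥ -5.
f(t,s) = f(t-1,s-1) + f(t-1,s+1) for s ≥ -5; f(t,s) = 0 for s < -5.
t=0: f(0,0)=1
t=1: f(1,-1)=1 f(1,1)=1
t=2: f(2,-2)=1 f(2,0)=2 f(2,2)=1
Σ_s f(2,s) = 4
P = 4/4 = 1

Answer: 1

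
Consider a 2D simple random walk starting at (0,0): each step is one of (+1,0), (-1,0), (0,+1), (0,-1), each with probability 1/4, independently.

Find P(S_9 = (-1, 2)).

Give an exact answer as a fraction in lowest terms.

Answer: 1323/32768

Derivation:
Let h be the number of horizontal steps (so 9-h are vertical). To end at (-1,2) need (h-1)/2 right-steps and ((9-h)+2)/2 up-steps.
Sum over h with 1 ≤ h ≤ 7, h ≡ 1 (mod 2), 9-h ≡ 0 (mod 2):
h=1: C(9,1)·C(1,0)·C(8,5) = 9·1·56 = 504
h=3: C(9,3)·C(3,1)·C(6,4) = 84·3·15 = 3780
h=5: C(9,5)·C(5,2)·C(4,3) = 126·10·4 = 5040
h=7: C(9,7)·C(7,3)·C(2,2) = 36·35·1 = 1260
Total favorable: 10584
Total paths: 4^9 = 262144
P = 10584/262144 = 1323/32768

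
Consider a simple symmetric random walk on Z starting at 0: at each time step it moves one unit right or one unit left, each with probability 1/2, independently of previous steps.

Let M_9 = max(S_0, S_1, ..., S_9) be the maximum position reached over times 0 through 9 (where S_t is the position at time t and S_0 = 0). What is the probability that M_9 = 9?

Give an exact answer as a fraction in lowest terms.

Let M_9 = max(S_0,...,S_9). Use the reflection principle: for j ≥ 1, #{paths with M_9 ≥ j} = #{S_9 ≥ j} + #{S_9 ≥ j+1}.
By reflection, #{M_9 ≥ 9} = #{S_9 ≥ 9} + #{S_9 ≥ 10} = 1 + 0 = 1.
#{M_9 ≥ 10} = #{S_9 ≥ 10} + #{S_9 ≥ 11} = 0 + 0 = 0.
#{M_9 = 9} = 1 - 0 = 1.
P(M_9 = 9) = 1/512 = 1/512

Answer: 1/512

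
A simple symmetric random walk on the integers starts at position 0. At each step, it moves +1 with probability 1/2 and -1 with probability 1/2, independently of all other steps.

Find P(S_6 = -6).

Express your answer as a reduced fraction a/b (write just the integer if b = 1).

Answer: 1/64

Derivation:
To reach position -6 after 6 steps: need 0 steps of +1 and 6 of -1.
Favorable paths: C(6,0) = 1
Total paths: 2^6 = 64
P = 1/64 = 1/64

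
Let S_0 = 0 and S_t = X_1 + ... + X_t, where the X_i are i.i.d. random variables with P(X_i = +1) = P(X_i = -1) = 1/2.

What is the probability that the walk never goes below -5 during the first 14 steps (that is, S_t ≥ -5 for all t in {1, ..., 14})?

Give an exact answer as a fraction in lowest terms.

Let f(t,s) = #length-t paths at position s with S_1..S_t all ≥ -5.
f(t,s) = f(t-1,s-1) + f(t-1,s+1) for s ≥ -5; f(t,s) = 0 for s < -5.
t=0: f(0,0)=1
t=1: f(1,-1)=1 f(1,1)=1
t=2: f(2,-2)=1 f(2,0)=2 f(2,2)=1
t=3: f(3,-3)=1 f(3,-1)=3 f(3,1)=3 f(3,3)=1
t=4: f(4,-4)=1 f(4,-2)=4 f(4,0)=6 f(4,2)=4 f(4,4)=1
t=5: f(5,-5)=1 f(5,-3)=5 f(5,-1)=10 f(5,1)=10 f(5,3)=5 f(5,5)=1
t=6: f(6,-4)=6 f(6,-2)=15 f(6,0)=20 f(6,2)=15 f(6,4)=6 f(6,6)=1
t=7: f(7,-5)=6 f(7,-3)=21 f(7,-1)=35 f(7,1)=35 f(7,3)=21 f(7,5)=7 f(7,7)=1
t=8: f(8,-4)=27 f(8,-2)=56 f(8,0)=70 f(8,2)=56 f(8,4)=28 f(8,6)=8 f(8,8)=1
t=9: f(9,-5)=27 f(9,-3)=83 f(9,-1)=126 f(9,1)=126 f(9,3)=84 f(9,5)=36 f(9,7)=9 f(9,9)=1
t=10: f(10,-4)=110 f(10,-2)=209 f(10,0)=252 f(10,2)=210 f(10,4)=120 f(10,6)=45 f(10,8)=10 f(10,10)=1
t=11: f(11,-5)=110 f(11,-3)=319 f(11,-1)=461 f(11,1)=462 f(11,3)=330 f(11,5)=165 f(11,7)=55 f(11,9)=11 f(11,11)=1
t=12: f(12,-4)=429 f(12,-2)=780 f(12,0)=923 f(12,2)=792 f(12,4)=495 f(12,6)=220 f(12,8)=66 f(12,10)=12 f(12,12)=1
t=13: f(13,-5)=429 f(13,-3)=1209 f(13,-1)=1703 f(13,1)=1715 f(13,3)=1287 f(13,5)=715 f(13,7)=286 f(13,9)=78 f(13,11)=13 f(13,13)=1
t=14: f(14,-4)=1638 f(14,-2)=2912 f(14,0)=3418 f(14,2)=3002 f(14,4)=2002 f(14,6)=1001 f(14,8)=364 f(14,10)=91 f(14,12)=14 f(14,14)=1
Σ_s f(14,s) = 14443
P = 14443/16384 = 14443/16384

Answer: 14443/16384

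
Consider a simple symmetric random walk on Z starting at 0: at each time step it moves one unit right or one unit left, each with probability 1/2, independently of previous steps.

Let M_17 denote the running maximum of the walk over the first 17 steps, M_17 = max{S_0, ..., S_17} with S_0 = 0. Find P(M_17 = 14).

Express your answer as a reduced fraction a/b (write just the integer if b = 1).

Let M_17 = max(S_0,...,S_17). Use the reflection principle: for j ≥ 1, #{paths with M_17 ≥ j} = #{S_17 ≥ j} + #{S_17 ≥ j+1}.
By reflection, #{M_17 ≥ 14} = #{S_17 ≥ 14} + #{S_17 ≥ 15} = 18 + 18 = 36.
#{M_17 ≥ 15} = #{S_17 ≥ 15} + #{S_17 ≥ 16} = 18 + 1 = 19.
#{M_17 = 14} = 36 - 19 = 17.
P(M_17 = 14) = 17/131072 = 17/131072

Answer: 17/131072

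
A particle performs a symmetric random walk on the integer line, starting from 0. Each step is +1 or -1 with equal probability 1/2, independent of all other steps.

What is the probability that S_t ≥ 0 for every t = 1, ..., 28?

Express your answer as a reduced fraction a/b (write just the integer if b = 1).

Let f(t,s) = #length-t paths at position s with S_1..S_t all ≥ 0.
f(t,s) = f(t-1,s-1) + f(t-1,s+1) for s ≥ 0; f(t,s) = 0 for s < 0.
t=0: f(0,0)=1
t=1: f(1,1)=1
t=2: f(2,0)=1 f(2,2)=1
t=3: f(3,1)=2 f(3,3)=1
t=4: f(4,0)=2 f(4,2)=3 f(4,4)=1
t=5: f(5,1)=5 f(5,3)=4 f(5,5)=1
t=6: f(6,0)=5 f(6,2)=9 f(6,4)=5 f(6,6)=1
t=7: f(7,1)=14 f(7,3)=14 f(7,5)=6 f(7,7)=1
t=8: f(8,0)=14 f(8,2)=28 f(8,4)=20 f(8,6)=7 f(8,8)=1
t=9: f(9,1)=42 f(9,3)=48 f(9,5)=27 f(9,7)=8 f(9,9)=1
t=10: f(10,0)=42 f(10,2)=90 f(10,4)=75 f(10,6)=35 f(10,8)=9 f(10,10)=1
t=11: f(11,1)=132 f(11,3)=165 f(11,5)=110 f(11,7)=44 f(11,9)=10 f(11,11)=1
t=12: f(12,0)=132 f(12,2)=297 f(12,4)=275 f(12,6)=154 f(12,8)=54 f(12,10)=11 f(12,12)=1
t=13: f(13,1)=429 f(13,3)=572 f(13,5)=429 f(13,7)=208 f(13,9)=65 f(13,11)=12 f(13,13)=1
t=14: f(14,0)=429 f(14,2)=1001 f(14,4)=1001 f(14,6)=637 f(14,8)=273 f(14,10)=77 f(14,12)=13 f(14,14)=1
t=15: f(15,1)=1430 f(15,3)=2002 f(15,5)=1638 f(15,7)=910 f(15,9)=350 f(15,11)=90 f(15,13)=14 f(15,15)=1
t=16: f(16,0)=1430 f(16,2)=3432 f(16,4)=3640 f(16,6)=2548 f(16,8)=1260 f(16,10)=440 f(16,12)=104 f(16,14)=15 f(16,16)=1
t=17: f(17,1)=4862 f(17,3)=7072 f(17,5)=6188 f(17,7)=3808 f(17,9)=1700 f(17,11)=544 f(17,13)=119 f(17,15)=16 f(17,17)=1
t=18: f(18,0)=4862 f(18,2)=11934 f(18,4)=13260 f(18,6)=9996 f(18,8)=5508 f(18,10)=2244 f(18,12)=663 f(18,14)=135 f(18,16)=17 f(18,18)=1
t=19: f(19,1)=16796 f(19,3)=25194 f(19,5)=23256 f(19,7)=15504 f(19,9)=7752 f(19,11)=2907 f(19,13)=798 f(19,15)=152 f(19,17)=18 f(19,19)=1
t=20: f(20,0)=16796 f(20,2)=41990 f(20,4)=48450 f(20,6)=38760 f(20,8)=23256 f(20,10)=10659 f(20,12)=3705 f(20,14)=950 f(20,16)=170 f(20,18)=19 f(20,20)=1
t=21: f(21,1)=58786 f(21,3)=90440 f(21,5)=87210 f(21,7)=62016 f(21,9)=33915 f(21,11)=14364 f(21,13)=4655 f(21,15)=1120 f(21,17)=189 f(21,19)=20 f(21,21)=1
t=22: f(22,0)=58786 f(22,2)=149226 f(22,4)=177650 f(22,6)=149226 f(22,8)=95931 f(22,10)=48279 f(22,12)=19019 f(22,14)=5775 f(22,16)=1309 f(22,18)=209 f(22,20)=21 f(22,22)=1
t=23: f(23,1)=208012 f(23,3)=326876 f(23,5)=326876 f(23,7)=245157 f(23,9)=144210 f(23,11)=67298 f(23,13)=24794 f(23,15)=7084 f(23,17)=1518 f(23,19)=230 f(23,21)=22 f(23,23)=1
t=24: f(24,0)=208012 f(24,2)=534888 f(24,4)=653752 f(24,6)=572033 f(24,8)=389367 f(24,10)=211508 f(24,12)=92092 f(24,14)=31878 f(24,16)=8602 f(24,18)=1748 f(24,20)=252 f(24,22)=23 f(24,24)=1
t=25: f(25,1)=742900 f(25,3)=1188640 f(25,5)=1225785 f(25,7)=961400 f(25,9)=600875 f(25,11)=303600 f(25,13)=123970 f(25,15)=40480 f(25,17)=10350 f(25,19)=2000 f(25,21)=275 f(25,23)=24 f(25,25)=1
t=26: f(26,0)=742900 f(26,2)=1931540 f(26,4)=2414425 f(26,6)=2187185 f(26,8)=1562275 f(26,10)=904475 f(26,12)=427570 f(26,14)=164450 f(26,16)=50830 f(26,18)=12350 f(26,20)=2275 f(26,22)=299 f(26,24)=25 f(26,26)=1
t=27: f(27,1)=2674440 f(27,3)=4345965 f(27,5)=4601610 f(27,7)=3749460 f(27,9)=2466750 f(27,11)=1332045 f(27,13)=592020 f(27,15)=215280 f(27,17)=63180 f(27,19)=14625 f(27,21)=2574 f(27,23)=324 f(27,25)=26 f(27,27)=1
t=28: f(28,0)=2674440 f(28,2)=7020405 f(28,4)=8947575 f(28,6)=8351070 f(28,8)=6216210 f(28,10)=3798795 f(28,12)=1924065 f(28,14)=807300 f(28,16)=278460 f(28,18)=77805 f(28,20)=17199 f(28,22)=2898 f(28,24)=350 f(28,26)=27 f(28,28)=1
Σ_s f(28,s) = 40116600
P = 40116600/268435456 = 5014575/33554432

Answer: 5014575/33554432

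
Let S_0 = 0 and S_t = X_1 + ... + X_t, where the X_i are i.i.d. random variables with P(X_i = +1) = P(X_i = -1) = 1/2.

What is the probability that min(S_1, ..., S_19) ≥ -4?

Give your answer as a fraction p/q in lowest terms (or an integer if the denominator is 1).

Let f(t,s) = #length-t paths at position s with S_1..S_t all ≥ -4.
f(t,s) = f(t-1,s-1) + f(t-1,s+1) for s ≥ -4; f(t,s) = 0 for s < -4.
t=0: f(0,0)=1
t=1: f(1,-1)=1 f(1,1)=1
t=2: f(2,-2)=1 f(2,0)=2 f(2,2)=1
t=3: f(3,-3)=1 f(3,-1)=3 f(3,1)=3 f(3,3)=1
t=4: f(4,-4)=1 f(4,-2)=4 f(4,0)=6 f(4,2)=4 f(4,4)=1
t=5: f(5,-3)=5 f(5,-1)=10 f(5,1)=10 f(5,3)=5 f(5,5)=1
t=6: f(6,-4)=5 f(6,-2)=15 f(6,0)=20 f(6,2)=15 f(6,4)=6 f(6,6)=1
t=7: f(7,-3)=20 f(7,-1)=35 f(7,1)=35 f(7,3)=21 f(7,5)=7 f(7,7)=1
t=8: f(8,-4)=20 f(8,-2)=55 f(8,0)=70 f(8,2)=56 f(8,4)=28 f(8,6)=8 f(8,8)=1
t=9: f(9,-3)=75 f(9,-1)=125 f(9,1)=126 f(9,3)=84 f(9,5)=36 f(9,7)=9 f(9,9)=1
t=10: f(10,-4)=75 f(10,-2)=200 f(10,0)=251 f(10,2)=210 f(10,4)=120 f(10,6)=45 f(10,8)=10 f(10,10)=1
t=11: f(11,-3)=275 f(11,-1)=451 f(11,1)=461 f(11,3)=330 f(11,5)=165 f(11,7)=55 f(11,9)=11 f(11,11)=1
t=12: f(12,-4)=275 f(12,-2)=726 f(12,0)=912 f(12,2)=791 f(12,4)=495 f(12,6)=220 f(12,8)=66 f(12,10)=12 f(12,12)=1
t=13: f(13,-3)=1001 f(13,-1)=1638 f(13,1)=1703 f(13,3)=1286 f(13,5)=715 f(13,7)=286 f(13,9)=78 f(13,11)=13 f(13,13)=1
t=14: f(14,-4)=1001 f(14,-2)=2639 f(14,0)=3341 f(14,2)=2989 f(14,4)=2001 f(14,6)=1001 f(14,8)=364 f(14,10)=91 f(14,12)=14 f(14,14)=1
t=15: f(15,-3)=3640 f(15,-1)=5980 f(15,1)=6330 f(15,3)=4990 f(15,5)=3002 f(15,7)=1365 f(15,9)=455 f(15,11)=105 f(15,13)=15 f(15,15)=1
t=16: f(16,-4)=3640 f(16,-2)=9620 f(16,0)=12310 f(16,2)=11320 f(16,4)=7992 f(16,6)=4367 f(16,8)=1820 f(16,10)=560 f(16,12)=120 f(16,14)=16 f(16,16)=1
t=17: f(17,-3)=13260 f(17,-1)=21930 f(17,1)=23630 f(17,3)=19312 f(17,5)=12359 f(17,7)=6187 f(17,9)=2380 f(17,11)=680 f(17,13)=136 f(17,15)=17 f(17,17)=1
t=18: f(18,-4)=13260 f(18,-2)=35190 f(18,0)=45560 f(18,2)=42942 f(18,4)=31671 f(18,6)=18546 f(18,8)=8567 f(18,10)=3060 f(18,12)=816 f(18,14)=153 f(18,16)=18 f(18,18)=1
t=19: f(19,-3)=48450 f(19,-1)=80750 f(19,1)=88502 f(19,3)=74613 f(19,5)=50217 f(19,7)=27113 f(19,9)=11627 f(19,11)=3876 f(19,13)=969 f(19,15)=171 f(19,17)=19 f(19,19)=1
Σ_s f(19,s) = 386308
P = 386308/524288 = 96577/131072

Answer: 96577/131072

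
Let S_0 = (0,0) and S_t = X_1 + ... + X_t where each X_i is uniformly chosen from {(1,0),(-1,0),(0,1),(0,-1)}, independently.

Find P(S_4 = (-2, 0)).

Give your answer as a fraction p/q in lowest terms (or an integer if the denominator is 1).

Let h be the number of horizontal steps (so 4-h are vertical). To end at (-2,0) need (h-2)/2 right-steps and ((4-h)+0)/2 up-steps.
Sum over h with 2 ≤ h ≤ 4, h ≡ 0 (mod 2), 4-h ≡ 0 (mod 2):
h=2: C(4,2)·C(2,0)·C(2,1) = 6·1·2 = 12
h=4: C(4,4)·C(4,1)·C(0,0) = 1·4·1 = 4
Total favorable: 16
Total paths: 4^4 = 256
P = 16/256 = 1/16

Answer: 1/16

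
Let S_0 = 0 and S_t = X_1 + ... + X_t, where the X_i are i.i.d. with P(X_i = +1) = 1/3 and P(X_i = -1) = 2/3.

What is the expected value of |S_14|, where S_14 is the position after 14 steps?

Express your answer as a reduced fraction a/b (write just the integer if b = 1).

S_14 takes values m ≡ 0 (mod 2) with |m| ≤ 14; P(S_14=m) = C(14,(14+m)/2) · (1/3)^((14+m)/2) · (2/3)^((14-m)/2).
Distribution: P(S=-14)=16384/4782969, P(S=-12)=114688/4782969, P(S=-10)=372736/4782969, P(S=-8)=745472/4782969, P(S=-6)=1025024/4782969, P(S=-4)=1025024/4782969, P(S=-2)=256256/1594323, P(S=0)=146432/1594323, P(S=2)=64064/1594323, P(S=4)=64064/4782969, P(S=6)=16016/4782969, P(S=8)=2912/4782969, P(S=10)=364/4782969, P(S=12)=28/4782969, P(S=14)=1/4782969
E[|S_14|] = Σ_m |m|·P(S_14=m) = 7949522/1594323

Answer: 7949522/1594323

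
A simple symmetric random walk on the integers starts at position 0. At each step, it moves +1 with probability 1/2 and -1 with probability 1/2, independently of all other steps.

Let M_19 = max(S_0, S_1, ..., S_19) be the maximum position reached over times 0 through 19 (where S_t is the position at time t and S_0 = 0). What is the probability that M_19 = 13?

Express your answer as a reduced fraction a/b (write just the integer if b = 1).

Let M_19 = max(S_0,...,S_19). Use the reflection principle: for j ≥ 1, #{paths with M_19 ≥ j} = #{S_19 ≥ j} + #{S_19 ≥ j+1}.
By reflection, #{M_19 ≥ 13} = #{S_19 ≥ 13} + #{S_19 ≥ 14} = 1160 + 191 = 1351.
#{M_19 ≥ 14} = #{S_19 ≥ 14} + #{S_19 ≥ 15} = 191 + 191 = 382.
#{M_19 = 13} = 1351 - 382 = 969.
P(M_19 = 13) = 969/524288 = 969/524288

Answer: 969/524288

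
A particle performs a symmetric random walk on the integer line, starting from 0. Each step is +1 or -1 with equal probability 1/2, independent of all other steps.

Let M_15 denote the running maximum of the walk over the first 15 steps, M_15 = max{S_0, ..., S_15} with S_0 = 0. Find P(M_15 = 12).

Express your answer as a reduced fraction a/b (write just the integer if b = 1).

Answer: 15/32768

Derivation:
Let M_15 = max(S_0,...,S_15). Use the reflection principle: for j ≥ 1, #{paths with M_15 ≥ j} = #{S_15 ≥ j} + #{S_15 ≥ j+1}.
By reflection, #{M_15 ≥ 12} = #{S_15 ≥ 12} + #{S_15 ≥ 13} = 16 + 16 = 32.
#{M_15 ≥ 13} = #{S_15 ≥ 13} + #{S_15 ≥ 14} = 16 + 1 = 17.
#{M_15 = 12} = 32 - 17 = 15.
P(M_15 = 12) = 15/32768 = 15/32768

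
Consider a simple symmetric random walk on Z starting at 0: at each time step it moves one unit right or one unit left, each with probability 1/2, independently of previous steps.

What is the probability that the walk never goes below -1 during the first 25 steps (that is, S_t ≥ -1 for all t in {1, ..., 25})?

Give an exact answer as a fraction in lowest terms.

Let f(t,s) = #length-t paths at position s with S_1..S_t all ≥ -1.
f(t,s) = f(t-1,s-1) + f(t-1,s+1) for s ≥ -1; f(t,s) = 0 for s < -1.
t=0: f(0,0)=1
t=1: f(1,-1)=1 f(1,1)=1
t=2: f(2,0)=2 f(2,2)=1
t=3: f(3,-1)=2 f(3,1)=3 f(3,3)=1
t=4: f(4,0)=5 f(4,2)=4 f(4,4)=1
t=5: f(5,-1)=5 f(5,1)=9 f(5,3)=5 f(5,5)=1
t=6: f(6,0)=14 f(6,2)=14 f(6,4)=6 f(6,6)=1
t=7: f(7,-1)=14 f(7,1)=28 f(7,3)=20 f(7,5)=7 f(7,7)=1
t=8: f(8,0)=42 f(8,2)=48 f(8,4)=27 f(8,6)=8 f(8,8)=1
t=9: f(9,-1)=42 f(9,1)=90 f(9,3)=75 f(9,5)=35 f(9,7)=9 f(9,9)=1
t=10: f(10,0)=132 f(10,2)=165 f(10,4)=110 f(10,6)=44 f(10,8)=10 f(10,10)=1
t=11: f(11,-1)=132 f(11,1)=297 f(11,3)=275 f(11,5)=154 f(11,7)=54 f(11,9)=11 f(11,11)=1
t=12: f(12,0)=429 f(12,2)=572 f(12,4)=429 f(12,6)=208 f(12,8)=65 f(12,10)=12 f(12,12)=1
t=13: f(13,-1)=429 f(13,1)=1001 f(13,3)=1001 f(13,5)=637 f(13,7)=273 f(13,9)=77 f(13,11)=13 f(13,13)=1
t=14: f(14,0)=1430 f(14,2)=2002 f(14,4)=1638 f(14,6)=910 f(14,8)=350 f(14,10)=90 f(14,12)=14 f(14,14)=1
t=15: f(15,-1)=1430 f(15,1)=3432 f(15,3)=3640 f(15,5)=2548 f(15,7)=1260 f(15,9)=440 f(15,11)=104 f(15,13)=15 f(15,15)=1
t=16: f(16,0)=4862 f(16,2)=7072 f(16,4)=6188 f(16,6)=3808 f(16,8)=1700 f(16,10)=544 f(16,12)=119 f(16,14)=16 f(16,16)=1
t=17: f(17,-1)=4862 f(17,1)=11934 f(17,3)=13260 f(17,5)=9996 f(17,7)=5508 f(17,9)=2244 f(17,11)=663 f(17,13)=135 f(17,15)=17 f(17,17)=1
t=18: f(18,0)=16796 f(18,2)=25194 f(18,4)=23256 f(18,6)=15504 f(18,8)=7752 f(18,10)=2907 f(18,12)=798 f(18,14)=152 f(18,16)=18 f(18,18)=1
t=19: f(19,-1)=16796 f(19,1)=41990 f(19,3)=48450 f(19,5)=38760 f(19,7)=23256 f(19,9)=10659 f(19,11)=3705 f(19,13)=950 f(19,15)=170 f(19,17)=19 f(19,19)=1
t=20: f(20,0)=58786 f(20,2)=90440 f(20,4)=87210 f(20,6)=62016 f(20,8)=33915 f(20,10)=14364 f(20,12)=4655 f(20,14)=1120 f(20,16)=189 f(20,18)=20 f(20,20)=1
t=21: f(21,-1)=58786 f(21,1)=149226 f(21,3)=177650 f(21,5)=149226 f(21,7)=95931 f(21,9)=48279 f(21,11)=19019 f(21,13)=5775 f(21,15)=1309 f(21,17)=209 f(21,19)=21 f(21,21)=1
t=22: f(22,0)=208012 f(22,2)=326876 f(22,4)=326876 f(22,6)=245157 f(22,8)=144210 f(22,10)=67298 f(22,12)=24794 f(22,14)=7084 f(22,16)=1518 f(22,18)=230 f(22,20)=22 f(22,22)=1
t=23: f(23,-1)=208012 f(23,1)=534888 f(23,3)=653752 f(23,5)=572033 f(23,7)=389367 f(23,9)=211508 f(23,11)=92092 f(23,13)=31878 f(23,15)=8602 f(23,17)=1748 f(23,19)=252 f(23,21)=23 f(23,23)=1
t=24: f(24,0)=742900 f(24,2)=1188640 f(24,4)=1225785 f(24,6)=961400 f(24,8)=600875 f(24,10)=303600 f(24,12)=123970 f(24,14)=40480 f(24,16)=10350 f(24,18)=2000 f(24,20)=275 f(24,22)=24 f(24,24)=1
t=25: f(25,-1)=742900 f(25,1)=1931540 f(25,3)=2414425 f(25,5)=2187185 f(25,7)=1562275 f(25,9)=904475 f(25,11)=427570 f(25,13)=164450 f(25,15)=50830 f(25,17)=12350 f(25,19)=2275 f(25,21)=299 f(25,23)=25 f(25,25)=1
Σ_s f(25,s) = 10400600
P = 10400600/33554432 = 1300075/4194304

Answer: 1300075/4194304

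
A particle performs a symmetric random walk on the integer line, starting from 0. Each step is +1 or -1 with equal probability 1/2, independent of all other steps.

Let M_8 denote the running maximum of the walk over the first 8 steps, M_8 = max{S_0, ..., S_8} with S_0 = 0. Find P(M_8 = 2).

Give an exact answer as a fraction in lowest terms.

Answer: 7/32

Derivation:
Let M_8 = max(S_0,...,S_8). Use the reflection principle: for j ≥ 1, #{paths with M_8 ≥ j} = #{S_8 ≥ j} + #{S_8 ≥ j+1}.
By reflection, #{M_8 ≥ 2} = #{S_8 ≥ 2} + #{S_8 ≥ 3} = 93 + 37 = 130.
#{M_8 ≥ 3} = #{S_8 ≥ 3} + #{S_8 ≥ 4} = 37 + 37 = 74.
#{M_8 = 2} = 130 - 74 = 56.
P(M_8 = 2) = 56/256 = 7/32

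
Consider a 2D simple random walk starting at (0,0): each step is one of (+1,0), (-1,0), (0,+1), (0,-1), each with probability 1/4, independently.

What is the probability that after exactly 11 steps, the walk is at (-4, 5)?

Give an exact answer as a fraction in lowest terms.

Let h be the number of horizontal steps (so 11-h are vertical). To end at (-4,5) need (h-4)/2 right-steps and ((11-h)+5)/2 up-steps.
Sum over h with 4 ≤ h ≤ 6, h ≡ 0 (mod 2), 11-h ≡ 1 (mod 2):
h=4: C(11,4)·C(4,0)·C(7,6) = 330·1·7 = 2310
h=6: C(11,6)·C(6,1)·C(5,5) = 462·6·1 = 2772
Total favorable: 5082
Total paths: 4^11 = 4194304
P = 5082/4194304 = 2541/2097152

Answer: 2541/2097152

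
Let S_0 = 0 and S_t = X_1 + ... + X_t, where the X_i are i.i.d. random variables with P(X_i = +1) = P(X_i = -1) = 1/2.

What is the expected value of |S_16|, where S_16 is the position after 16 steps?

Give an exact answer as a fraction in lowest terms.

Answer: 6435/2048

Derivation:
S_16 takes values m ≡ 0 (mod 2) with |m| ≤ 16; P(S_16=m) = C(16,(16+m)/2)/2^16.
Total paths: 2^16 = 65536
Distribution: P(S=-16)=1/65536, P(S=-14)=16/65536, P(S=-12)=120/65536, P(S=-10)=560/65536, P(S=-8)=1820/65536, P(S=-6)=4368/65536, P(S=-4)=8008/65536, P(S=-2)=11440/65536, P(S=0)=12870/65536, P(S=2)=11440/65536, P(S=4)=8008/65536, P(S=6)=4368/65536, P(S=8)=1820/65536, P(S=10)=560/65536, P(S=12)=120/65536, P(S=14)=16/65536, P(S=16)=1/65536
E[|S_16|] = Σ_m |m|·P(S_16=m) = 205920/65536 = 6435/2048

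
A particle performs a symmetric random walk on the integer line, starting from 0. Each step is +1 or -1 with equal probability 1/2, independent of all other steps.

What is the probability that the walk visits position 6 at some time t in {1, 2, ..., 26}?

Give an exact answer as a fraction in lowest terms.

Answer: 16628809/67108864

Derivation:
Count via complement. Let g(t,s) = #length-t paths at position s with S_1..S_t all ≠ 6.
g(t,s) = g(t-1,s-1) + g(t-1,s+1) for s ≠ 6; g(t,6) = 0.
t=0: g(0,0)=1
t=1: g(1,-1)=1 g(1,1)=1
t=2: g(2,-2)=1 g(2,0)=2 g(2,2)=1
t=3: g(3,-3)=1 g(3,-1)=3 g(3,1)=3 g(3,3)=1
t=4: g(4,-4)=1 g(4,-2)=4 g(4,0)=6 g(4,2)=4 g(4,4)=1
t=5: g(5,-5)=1 g(5,-3)=5 g(5,-1)=10 g(5,1)=10 g(5,3)=5 g(5,5)=1
t=6: g(6,-6)=1 g(6,-4)=6 g(6,-2)=15 g(6,0)=20 g(6,2)=15 g(6,4)=6
t=7: g(7,-7)=1 g(7,-5)=7 g(7,-3)=21 g(7,-1)=35 g(7,1)=35 g(7,3)=21 g(7,5)=6
t=8: g(8,-8)=1 g(8,-6)=8 g(8,-4)=28 g(8,-2)=56 g(8,0)=70 g(8,2)=56 g(8,4)=27
t=9: g(9,-9)=1 g(9,-7)=9 g(9,-5)=36 g(9,-3)=84 g(9,-1)=126 g(9,1)=126 g(9,3)=83 g(9,5)=27
t=10: g(10,-10)=1 g(10,-8)=10 g(10,-6)=45 g(10,-4)=120 g(10,-2)=210 g(10,0)=252 g(10,2)=209 g(10,4)=110
t=11: g(11,-11)=1 g(11,-9)=11 g(11,-7)=55 g(11,-5)=165 g(11,-3)=330 g(11,-1)=462 g(11,1)=461 g(11,3)=319 g(11,5)=110
t=12: g(12,-12)=1 g(12,-10)=12 g(12,-8)=66 g(12,-6)=220 g(12,-4)=495 g(12,-2)=792 g(12,0)=923 g(12,2)=780 g(12,4)=429
t=13: g(13,-13)=1 g(13,-11)=13 g(13,-9)=78 g(13,-7)=286 g(13,-5)=715 g(13,-3)=1287 g(13,-1)=1715 g(13,1)=1703 g(13,3)=1209 g(13,5)=429
t=14: g(14,-14)=1 g(14,-12)=14 g(14,-10)=91 g(14,-8)=364 g(14,-6)=1001 g(14,-4)=2002 g(14,-2)=3002 g(14,0)=3418 g(14,2)=2912 g(14,4)=1638
t=15: g(15,-15)=1 g(15,-13)=15 g(15,-11)=105 g(15,-9)=455 g(15,-7)=1365 g(15,-5)=3003 g(15,-3)=5004 g(15,-1)=6420 g(15,1)=6330 g(15,3)=4550 g(15,5)=1638
t=16: g(16,-16)=1 g(16,-14)=16 g(16,-12)=120 g(16,-10)=560 g(16,-8)=1820 g(16,-6)=4368 g(16,-4)=8007 g(16,-2)=11424 g(16,0)=12750 g(16,2)=10880 g(16,4)=6188
t=17: g(17,-17)=1 g(17,-15)=17 g(17,-13)=136 g(17,-11)=680 g(17,-9)=2380 g(17,-7)=6188 g(17,-5)=12375 g(17,-3)=19431 g(17,-1)=24174 g(17,1)=23630 g(17,3)=17068 g(17,5)=6188
t=18: g(18,-18)=1 g(18,-16)=18 g(18,-14)=153 g(18,-12)=816 g(18,-10)=3060 g(18,-8)=8568 g(18,-6)=18563 g(18,-4)=31806 g(18,-2)=43605 g(18,0)=47804 g(18,2)=40698 g(18,4)=23256
t=19: g(19,-19)=1 g(19,-17)=19 g(19,-15)=171 g(19,-13)=969 g(19,-11)=3876 g(19,-9)=11628 g(19,-7)=27131 g(19,-5)=50369 g(19,-3)=75411 g(19,-1)=91409 g(19,1)=88502 g(19,3)=63954 g(19,5)=23256
t=20: g(20,-20)=1 g(20,-18)=20 g(20,-16)=190 g(20,-14)=1140 g(20,-12)=4845 g(20,-10)=15504 g(20,-8)=38759 g(20,-6)=77500 g(20,-4)=125780 g(20,-2)=166820 g(20,0)=179911 g(20,2)=152456 g(20,4)=87210
t=21: g(21,-21)=1 g(21,-19)=21 g(21,-17)=210 g(21,-15)=1330 g(21,-13)=5985 g(21,-11)=20349 g(21,-9)=54263 g(21,-7)=116259 g(21,-5)=203280 g(21,-3)=292600 g(21,-1)=346731 g(21,1)=332367 g(21,3)=239666 g(21,5)=87210
t=22: g(22,-22)=1 g(22,-20)=22 g(22,-18)=231 g(22,-16)=1540 g(22,-14)=7315 g(22,-12)=26334 g(22,-10)=74612 g(22,-8)=170522 g(22,-6)=319539 g(22,-4)=495880 g(22,-2)=639331 g(22,0)=679098 g(22,2)=572033 g(22,4)=326876
t=23: g(23,-23)=1 g(23,-21)=23 g(23,-19)=253 g(23,-17)=1771 g(23,-15)=8855 g(23,-13)=33649 g(23,-11)=100946 g(23,-9)=245134 g(23,-7)=490061 g(23,-5)=815419 g(23,-3)=1135211 g(23,-1)=1318429 g(23,1)=1251131 g(23,3)=898909 g(23,5)=326876
t=24: g(24,-24)=1 g(24,-22)=24 g(24,-20)=276 g(24,-18)=2024 g(24,-16)=10626 g(24,-14)=42504 g(24,-12)=134595 g(24,-10)=346080 g(24,-8)=735195 g(24,-6)=1305480 g(24,-4)=1950630 g(24,-2)=2453640 g(24,0)=2569560 g(24,2)=2150040 g(24,4)=1225785
t=25: g(25,-25)=1 g(25,-23)=25 g(25,-21)=300 g(25,-19)=2300 g(25,-17)=12650 g(25,-15)=53130 g(25,-13)=177099 g(25,-11)=480675 g(25,-9)=1081275 g(25,-7)=2040675 g(25,-5)=3256110 g(25,-3)=4404270 g(25,-1)=5023200 g(25,1)=4719600 g(25,3)=3375825 g(25,5)=1225785
t=26: g(26,-26)=1 g(26,-24)=26 g(26,-22)=325 g(26,-20)=2600 g(26,-18)=14950 g(26,-16)=65780 g(26,-14)=230229 g(26,-12)=657774 g(26,-10)=1561950 g(26,-8)=3121950 g(26,-6)=5296785 g(26,-4)=7660380 g(26,-2)=9427470 g(26,0)=9742800 g(26,2)=8095425 g(26,4)=4601610
Paths never hitting 6: Σ_s g(26,s) = 50480055
Paths hitting 6: 2^26 - 50480055 = 16628809
P = 16628809/67108864 = 16628809/67108864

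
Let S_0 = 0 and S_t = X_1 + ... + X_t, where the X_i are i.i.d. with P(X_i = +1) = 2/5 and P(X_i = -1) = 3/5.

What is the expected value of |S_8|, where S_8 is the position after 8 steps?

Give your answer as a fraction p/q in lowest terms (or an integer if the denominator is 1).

Answer: 197704/78125

Derivation:
S_8 takes values m ≡ 0 (mod 2) with |m| ≤ 8; P(S_8=m) = C(8,(8+m)/2) · (2/5)^((8+m)/2) · (3/5)^((8-m)/2).
Distribution: P(S=-8)=6561/390625, P(S=-6)=34992/390625, P(S=-4)=81648/390625, P(S=-2)=108864/390625, P(S=0)=18144/78125, P(S=2)=48384/390625, P(S=4)=16128/390625, P(S=6)=3072/390625, P(S=8)=256/390625
E[|S_8|] = Σ_m |m|·P(S_8=m) = 197704/78125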